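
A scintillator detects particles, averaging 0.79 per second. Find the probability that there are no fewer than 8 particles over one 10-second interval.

0.5330

Over the interval, μ = 0.79 × 10 = 7.9 (a 10-second interval = 10 seconds).
P(N ≥ 8) = 1 − P(N ≤ 7) = 1 − Σ_{j=0}^{7} e^(−μ) μ^j/j! ≈ 0.5330.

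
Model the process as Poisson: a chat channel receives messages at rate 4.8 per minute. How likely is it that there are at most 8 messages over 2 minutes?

Over the interval, μ = 4.8 × 2 = 9.6 (2 minutes).
P(N ≤ 8) = Σ_{j=0}^{8} e^(−μ) μ^j/j! ≈ 0.3796.

0.3796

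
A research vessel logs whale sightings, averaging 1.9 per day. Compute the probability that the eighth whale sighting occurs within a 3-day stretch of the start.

0.2159

Over the interval, μ = 1.9 × 3 = 5.7 (a 3-day stretch = 3 days).
The eighth arrival falls in the interval iff at least 8 events occur there: P(S_8 ≤ t) = P(N ≥ 8) = 1 − P(N ≤ 7) ≈ 0.2159.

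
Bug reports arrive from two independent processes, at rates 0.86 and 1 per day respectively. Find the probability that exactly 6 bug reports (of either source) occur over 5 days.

0.0822

Independent Poisson processes superpose: combined rate λ = 0.86 + 1 = 1.86 per day.
Over the interval, μ = 1.86 × 5 = 9.3 (5 days).
P(N = 6) = e^(−9.3) · 9.3^6/6! ≈ 0.0822.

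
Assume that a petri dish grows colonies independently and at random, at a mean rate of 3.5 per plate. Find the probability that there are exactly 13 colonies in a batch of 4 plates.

0.1060

Over the interval, μ = 3.5 × 4 = 14 (a batch of 4 plates = 4 plates).
P(N = 13) = e^(−μ) μ^13/13! = e^(−14) · 14^13/6227020800 ≈ 0.1060.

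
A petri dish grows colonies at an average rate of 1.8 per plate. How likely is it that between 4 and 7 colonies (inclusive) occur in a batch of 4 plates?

Over the interval, μ = 1.8 × 4 = 7.2 (a batch of 4 plates = 4 plates).
P(4 ≤ N ≤ 7) = Σ_{j=4}^{7} e^(−7.2) · 7.2^j/j! ≈ 0.4970.

0.4970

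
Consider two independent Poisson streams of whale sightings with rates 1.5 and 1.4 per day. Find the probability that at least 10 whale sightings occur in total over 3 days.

0.3731

Independent Poisson processes superpose: combined rate λ = 1.5 + 1.4 = 2.9 per day.
Over the interval, μ = 2.9 × 3 = 8.7 (3 days).
P(N ≥ 10) = 1 − P(N ≤ 9) ≈ 0.3731.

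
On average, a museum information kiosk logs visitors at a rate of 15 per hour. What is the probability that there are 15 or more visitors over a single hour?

With mean μ = 15 per hour,
P(N ≥ 15) = 1 − P(N ≤ 14) = 1 − Σ_{j=0}^{14} e^(−μ) μ^j/j! ≈ 0.5343.

0.5343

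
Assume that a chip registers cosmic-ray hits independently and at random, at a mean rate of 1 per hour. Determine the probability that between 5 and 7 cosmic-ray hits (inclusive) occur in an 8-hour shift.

0.3533

Over the interval, μ = 1 × 8 = 8 (an 8-hour shift = 8 hours).
P(5 ≤ N ≤ 7) = Σ_{j=5}^{7} e^(−8) · 8^j/j! ≈ 0.3533.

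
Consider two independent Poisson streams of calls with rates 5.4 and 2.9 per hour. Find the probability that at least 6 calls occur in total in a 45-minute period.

0.5898

Independent Poisson processes superpose: combined rate λ = 5.4 + 2.9 = 8.3 per hour.
Over the interval, μ = 8.3 × 0.75 = 6.225 (a 45-minute period = 0.75 hours).
P(N ≥ 6) = 1 − P(N ≤ 5) ≈ 0.5898.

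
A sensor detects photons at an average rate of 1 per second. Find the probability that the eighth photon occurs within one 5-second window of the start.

0.1334

Over the interval, μ = 1 × 5 = 5 (a 5-second window = 5 seconds).
The eighth arrival falls in the interval iff at least 8 events occur there: P(S_8 ≤ t) = P(N ≥ 8) = 1 − P(N ≤ 7) ≈ 0.1334.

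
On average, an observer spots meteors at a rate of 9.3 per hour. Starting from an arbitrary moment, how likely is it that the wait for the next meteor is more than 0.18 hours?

The wait for the next event is exponential with rate λ = 9.3 per hour.
P(T > 0.18) = e^(−λt) = e^(−9.3 × 0.18) = e^(−1.674) ≈ 0.1875.

0.1875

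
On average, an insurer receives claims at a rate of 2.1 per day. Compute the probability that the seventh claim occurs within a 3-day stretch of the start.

Over the interval, μ = 2.1 × 3 = 6.3 (a 3-day stretch = 3 days).
The seventh arrival falls in the interval iff at least 7 events occur there: P(S_7 ≤ t) = P(N ≥ 7) = 1 − P(N ≤ 6) ≈ 0.4418.

0.4418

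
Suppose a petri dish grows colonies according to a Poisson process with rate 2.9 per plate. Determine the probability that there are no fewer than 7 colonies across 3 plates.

0.7645

Over the interval, μ = 2.9 × 3 = 8.7 (3 plates).
P(N ≥ 7) = 1 − P(N ≤ 6) = 1 − Σ_{j=0}^{6} e^(−μ) μ^j/j! ≈ 0.7645.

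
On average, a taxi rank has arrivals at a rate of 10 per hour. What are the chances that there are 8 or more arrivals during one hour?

0.7798

With mean μ = 10 per hour,
P(N ≥ 8) = 1 − P(N ≤ 7) = 1 − Σ_{j=0}^{7} e^(−μ) μ^j/j! ≈ 0.7798.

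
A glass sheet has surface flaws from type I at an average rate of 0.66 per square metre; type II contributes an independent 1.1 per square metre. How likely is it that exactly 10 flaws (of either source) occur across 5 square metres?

0.1157

Independent Poisson processes superpose: combined rate λ = 0.66 + 1.1 = 1.76 per square metre.
Over the interval, μ = 1.76 × 5 = 8.8 (5 square metres).
P(N = 10) = e^(−8.8) · 8.8^10/10! ≈ 0.1157.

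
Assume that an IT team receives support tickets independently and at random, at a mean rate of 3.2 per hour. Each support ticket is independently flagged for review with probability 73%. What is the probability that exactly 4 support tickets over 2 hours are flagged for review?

Thinning: the support tickets that are flagged for review themselves form a Poisson process with rate 0.73 × 3.2 = 2.336 per hour.
Over the interval, μ = 2.336 × 2 = 4.672 (2 hours).
P(N = 4) = e^(−4.672) · 4.672^4/4! ≈ 0.1857.

0.1857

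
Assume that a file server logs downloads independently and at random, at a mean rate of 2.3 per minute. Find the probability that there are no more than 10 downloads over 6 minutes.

0.1893

Over the interval, μ = 2.3 × 6 = 13.8 (6 minutes).
P(N ≤ 10) = Σ_{j=0}^{10} e^(−μ) μ^j/j! ≈ 0.1893.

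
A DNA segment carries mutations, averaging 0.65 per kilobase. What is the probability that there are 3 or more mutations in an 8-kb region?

Over the interval, μ = 0.65 × 8 = 5.2 (an 8-kb region = 8 kilobases).
P(N ≥ 3) = 1 − P(N ≤ 2) = 1 − Σ_{j=0}^{2} e^(−μ) μ^j/j! ≈ 0.8912.

0.8912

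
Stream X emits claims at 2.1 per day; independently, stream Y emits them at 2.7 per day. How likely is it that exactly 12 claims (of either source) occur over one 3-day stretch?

Independent Poisson processes superpose: combined rate λ = 2.1 + 2.7 = 4.8 per day.
Over the interval, μ = 4.8 × 3 = 14.4 (a 3-day stretch = 3 days).
P(N = 12) = e^(−14.4) · 14.4^12/12! ≈ 0.0925.

0.0925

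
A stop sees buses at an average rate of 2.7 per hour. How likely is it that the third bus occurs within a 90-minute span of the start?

Over the interval, μ = 2.7 × 1.5 = 4.05 (a 90-minute span = 1.5 hours).
The third arrival falls in the interval iff at least 3 events occur there: P(S_3 ≤ t) = P(N ≥ 3) = 1 − P(N ≤ 2) ≈ 0.7691.

0.7691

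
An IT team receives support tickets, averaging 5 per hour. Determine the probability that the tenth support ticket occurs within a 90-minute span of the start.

0.2236

Over the interval, μ = 5 × 1.5 = 7.5 (a 90-minute span = 1.5 hours).
The tenth arrival falls in the interval iff at least 10 events occur there: P(S_10 ≤ t) = P(N ≥ 10) = 1 − P(N ≤ 9) ≈ 0.2236.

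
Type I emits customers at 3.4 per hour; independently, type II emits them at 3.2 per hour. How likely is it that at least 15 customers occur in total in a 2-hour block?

Independent Poisson processes superpose: combined rate λ = 3.4 + 3.2 = 6.6 per hour.
Over the interval, μ = 6.6 × 2 = 13.2 (a 2-hour block = 2 hours).
P(N ≥ 15) = 1 − P(N ≤ 14) ≈ 0.3454.

0.3454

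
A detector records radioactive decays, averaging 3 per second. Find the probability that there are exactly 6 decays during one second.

0.0504

With mean μ = 3 per second,
P(N = 6) = e^(−μ) μ^6/6! = e^(−3) · 3^6/720 ≈ 0.0504.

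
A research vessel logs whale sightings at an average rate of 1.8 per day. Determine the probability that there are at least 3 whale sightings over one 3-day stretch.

Over the interval, μ = 1.8 × 3 = 5.4 (a 3-day stretch = 3 days).
P(N ≥ 3) = 1 − P(N ≤ 2) = 1 − Σ_{j=0}^{2} e^(−μ) μ^j/j! ≈ 0.9052.

0.9052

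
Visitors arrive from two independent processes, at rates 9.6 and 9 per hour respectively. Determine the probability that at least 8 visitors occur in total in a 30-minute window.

Independent Poisson processes superpose: combined rate λ = 9.6 + 9 = 18.6 per hour.
Over the interval, μ = 18.6 × 0.5 = 9.3 (a 30-minute window = 0.5 hours).
P(N ≥ 8) = 1 − P(N ≤ 7) ≈ 0.7100.

0.7100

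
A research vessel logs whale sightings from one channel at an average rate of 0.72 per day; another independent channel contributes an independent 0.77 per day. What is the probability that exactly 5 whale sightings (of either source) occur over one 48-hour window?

0.0995

Independent Poisson processes superpose: combined rate λ = 0.72 + 0.77 = 1.49 per day.
Over the interval, μ = 1.49 × 2 = 2.98 (a 48-hour window = 2 days).
P(N = 5) = e^(−2.98) · 2.98^5/5! ≈ 0.0995.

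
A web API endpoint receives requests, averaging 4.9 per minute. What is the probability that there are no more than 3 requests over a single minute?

With mean μ = 4.9 per minute,
P(N ≤ 3) = Σ_{j=0}^{3} e^(−μ) μ^j/j! ≈ 0.2793.

0.2793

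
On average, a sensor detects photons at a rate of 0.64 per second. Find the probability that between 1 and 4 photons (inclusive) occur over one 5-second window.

0.7399

Over the interval, μ = 0.64 × 5 = 3.2 (a 5-second window = 5 seconds).
P(1 ≤ N ≤ 4) = Σ_{j=1}^{4} e^(−3.2) · 3.2^j/j! ≈ 0.7399.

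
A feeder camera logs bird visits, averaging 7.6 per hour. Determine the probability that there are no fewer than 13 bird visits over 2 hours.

Over the interval, μ = 7.6 × 2 = 15.2 (2 hours).
P(N ≥ 13) = 1 − P(N ≤ 12) = 1 − Σ_{j=0}^{12} e^(−μ) μ^j/j! ≈ 0.7486.

0.7486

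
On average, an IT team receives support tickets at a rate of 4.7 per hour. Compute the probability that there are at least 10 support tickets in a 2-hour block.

Over the interval, μ = 4.7 × 2 = 9.4 (a 2-hour block = 2 hours).
P(N ≥ 10) = 1 − P(N ≤ 9) = 1 − Σ_{j=0}^{9} e^(−μ) μ^j/j! ≈ 0.4651.

0.4651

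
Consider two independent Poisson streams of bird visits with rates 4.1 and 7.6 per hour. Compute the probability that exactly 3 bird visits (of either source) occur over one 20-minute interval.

Independent Poisson processes superpose: combined rate λ = 4.1 + 7.6 = 11.7 per hour.
Over the interval, μ = 11.7 × 1/3 = 3.9 (a 20-minute interval = 1/3 hours).
P(N = 3) = e^(−3.9) · 3.9^3/3! ≈ 0.2001.

0.2001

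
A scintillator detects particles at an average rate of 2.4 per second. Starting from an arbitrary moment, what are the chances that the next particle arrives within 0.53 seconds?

0.7197

Inter-arrival times are exponential with rate λ = 2.4 per second.
P(T ≤ 0.53) = 1 − e^(−λt) = 1 − e^(−2.4 × 0.53) = 1 − e^(−1.272) ≈ 0.7197.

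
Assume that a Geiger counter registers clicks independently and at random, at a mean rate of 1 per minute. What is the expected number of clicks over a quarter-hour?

15

E[N] = λt = 1 × 15 = 15 (a quarter-hour = 15 minutes).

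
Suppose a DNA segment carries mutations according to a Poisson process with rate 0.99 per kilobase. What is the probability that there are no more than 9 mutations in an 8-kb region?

0.7265

Over the interval, μ = 0.99 × 8 = 7.92 (an 8-kb region = 8 kilobases).
P(N ≤ 9) = Σ_{j=0}^{9} e^(−μ) μ^j/j! ≈ 0.7265.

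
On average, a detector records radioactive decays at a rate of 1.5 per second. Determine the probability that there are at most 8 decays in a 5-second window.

0.6620

Over the interval, μ = 1.5 × 5 = 7.5 (a 5-second window = 5 seconds).
P(N ≤ 8) = Σ_{j=0}^{8} e^(−μ) μ^j/j! ≈ 0.6620.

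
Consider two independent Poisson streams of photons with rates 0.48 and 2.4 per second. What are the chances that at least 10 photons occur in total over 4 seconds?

0.7132

Independent Poisson processes superpose: combined rate λ = 0.48 + 2.4 = 2.88 per second.
Over the interval, μ = 2.88 × 4 = 11.52 (4 seconds).
P(N ≥ 10) = 1 − P(N ≤ 9) ≈ 0.7132.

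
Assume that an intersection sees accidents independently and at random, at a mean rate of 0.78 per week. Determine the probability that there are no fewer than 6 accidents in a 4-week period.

Over the interval, μ = 0.78 × 4 = 3.12 (a 4-week period = 4 weeks).
P(N ≥ 6) = 1 − P(N ≤ 5) = 1 − Σ_{j=0}^{5} e^(−μ) μ^j/j! ≈ 0.0965.

0.0965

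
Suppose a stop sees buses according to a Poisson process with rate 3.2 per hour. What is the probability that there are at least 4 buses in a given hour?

With mean μ = 3.2 per hour,
P(N ≥ 4) = 1 − P(N ≤ 3) = 1 − Σ_{j=0}^{3} e^(−μ) μ^j/j! ≈ 0.3975.

0.3975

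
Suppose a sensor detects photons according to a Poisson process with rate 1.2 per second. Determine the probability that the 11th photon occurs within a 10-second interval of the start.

Over the interval, μ = 1.2 × 10 = 12 (a 10-second interval = 10 seconds).
The 11th arrival falls in the interval iff at least 11 events occur there: P(S_11 ≤ t) = P(N ≥ 11) = 1 − P(N ≤ 10) ≈ 0.6528.

0.6528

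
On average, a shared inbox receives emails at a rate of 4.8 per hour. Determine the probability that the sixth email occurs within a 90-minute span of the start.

Over the interval, μ = 4.8 × 1.5 = 7.2 (a 90-minute span = 1.5 hours).
The sixth arrival falls in the interval iff at least 6 events occur there: P(S_6 ≤ t) = P(N ≥ 6) = 1 − P(N ≤ 5) ≈ 0.7241.

0.7241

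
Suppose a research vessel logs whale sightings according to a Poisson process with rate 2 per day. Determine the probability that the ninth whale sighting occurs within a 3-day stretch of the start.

Over the interval, μ = 2 × 3 = 6 (a 3-day stretch = 3 days).
The ninth arrival falls in the interval iff at least 9 events occur there: P(S_9 ≤ t) = P(N ≥ 9) = 1 − P(N ≤ 8) ≈ 0.1528.

0.1528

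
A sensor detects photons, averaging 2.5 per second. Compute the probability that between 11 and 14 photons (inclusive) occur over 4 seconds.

0.3335

Over the interval, μ = 2.5 × 4 = 10 (4 seconds).
P(11 ≤ N ≤ 14) = Σ_{j=11}^{14} e^(−10) · 10^j/j! ≈ 0.3335.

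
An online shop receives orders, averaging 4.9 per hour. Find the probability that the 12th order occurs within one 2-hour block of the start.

0.2807

Over the interval, μ = 4.9 × 2 = 9.8 (a 2-hour block = 2 hours).
The 12th arrival falls in the interval iff at least 12 events occur there: P(S_12 ≤ t) = P(N ≥ 12) = 1 − P(N ≤ 11) ≈ 0.2807.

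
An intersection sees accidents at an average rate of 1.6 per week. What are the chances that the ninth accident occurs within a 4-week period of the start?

Over the interval, μ = 1.6 × 4 = 6.4 (a 4-week period = 4 weeks).
The ninth arrival falls in the interval iff at least 9 events occur there: P(S_9 ≤ t) = P(N ≥ 9) = 1 − P(N ≤ 8) ≈ 0.1967.

0.1967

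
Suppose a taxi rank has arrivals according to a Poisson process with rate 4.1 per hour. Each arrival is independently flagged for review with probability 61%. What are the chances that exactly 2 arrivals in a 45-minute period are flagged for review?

0.2696

Thinning: the arrivals that are flagged for review themselves form a Poisson process with rate 0.61 × 4.1 = 2.501 per hour.
Over the interval, μ = 2.501 × 0.75 = 1.87575 (a 45-minute period = 0.75 hours).
P(N = 2) = e^(−1.87575) · 1.87575^2/2! ≈ 0.2696.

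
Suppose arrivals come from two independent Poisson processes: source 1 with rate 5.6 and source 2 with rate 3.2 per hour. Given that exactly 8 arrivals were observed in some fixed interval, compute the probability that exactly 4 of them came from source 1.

Given the total, each event is independently from source 1 with probability p = λ_1/(λ_1+λ_2) = 5.6/8.8 ≈ 0.6364.
So K ~ Binomial(8, 5.6/8.8): P(K = 4) = C(8,4) · (5.6/8.8)^4 · (3.2/8.8)^4 ≈ 0.2007.

0.2007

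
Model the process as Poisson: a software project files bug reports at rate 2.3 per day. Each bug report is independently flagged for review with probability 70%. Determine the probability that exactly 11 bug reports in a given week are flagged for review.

0.1190

Thinning: the bug reports that are flagged for review themselves form a Poisson process with rate 0.7 × 2.3 = 1.61 per day.
Over the interval, μ = 1.61 × 7 = 11.27 (a week = 7 days).
P(N = 11) = e^(−11.27) · 11.27^11/11! ≈ 0.1190.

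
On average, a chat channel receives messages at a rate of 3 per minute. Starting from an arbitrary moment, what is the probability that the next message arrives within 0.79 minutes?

0.9065

Inter-arrival times are exponential with rate λ = 3 per minute.
P(T ≤ 0.79) = 1 − e^(−λt) = 1 − e^(−3 × 0.79) = 1 − e^(−2.37) ≈ 0.9065.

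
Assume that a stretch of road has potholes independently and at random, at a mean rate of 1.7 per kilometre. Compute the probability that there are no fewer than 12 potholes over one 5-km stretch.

Over the interval, μ = 1.7 × 5 = 8.5 (a 5-km stretch = 5 kilometres).
P(N ≥ 12) = 1 − P(N ≤ 11) = 1 − Σ_{j=0}^{11} e^(−μ) μ^j/j! ≈ 0.1513.

0.1513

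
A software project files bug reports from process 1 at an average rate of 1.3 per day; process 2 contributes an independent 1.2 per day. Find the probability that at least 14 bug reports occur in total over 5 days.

0.3722

Independent Poisson processes superpose: combined rate λ = 1.3 + 1.2 = 2.5 per day.
Over the interval, μ = 2.5 × 5 = 12.5 (5 days).
P(N ≥ 14) = 1 − P(N ≤ 13) ≈ 0.3722.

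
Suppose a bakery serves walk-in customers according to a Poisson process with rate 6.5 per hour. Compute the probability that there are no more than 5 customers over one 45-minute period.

0.6379

Over the interval, μ = 6.5 × 0.75 = 4.875 (a 45-minute period = 0.75 hours).
P(N ≤ 5) = Σ_{j=0}^{5} e^(−μ) μ^j/j! ≈ 0.6379.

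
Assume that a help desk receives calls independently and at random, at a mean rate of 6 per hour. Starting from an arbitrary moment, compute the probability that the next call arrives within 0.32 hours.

0.8534

Inter-arrival times are exponential with rate λ = 6 per hour.
P(T ≤ 0.32) = 1 − e^(−λt) = 1 − e^(−6 × 0.32) = 1 − e^(−1.92) ≈ 0.8534.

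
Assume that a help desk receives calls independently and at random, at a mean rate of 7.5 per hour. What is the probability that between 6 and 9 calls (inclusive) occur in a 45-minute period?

Over the interval, μ = 7.5 × 0.75 = 5.625 (a 45-minute period = 0.75 hours).
P(6 ≤ N ≤ 9) = Σ_{j=6}^{9} e^(−5.625) · 5.625^j/j! ≈ 0.4319.

0.4319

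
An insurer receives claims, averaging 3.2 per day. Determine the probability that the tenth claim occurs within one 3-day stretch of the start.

Over the interval, μ = 3.2 × 3 = 9.6 (a 3-day stretch = 3 days).
The tenth arrival falls in the interval iff at least 10 events occur there: P(S_10 ≤ t) = P(N ≥ 10) = 1 − P(N ≤ 9) ≈ 0.4911.

0.4911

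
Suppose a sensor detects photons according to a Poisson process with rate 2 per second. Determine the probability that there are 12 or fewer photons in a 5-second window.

Over the interval, μ = 2 × 5 = 10 (a 5-second window = 5 seconds).
P(N ≤ 12) = Σ_{j=0}^{12} e^(−μ) μ^j/j! ≈ 0.7916.

0.7916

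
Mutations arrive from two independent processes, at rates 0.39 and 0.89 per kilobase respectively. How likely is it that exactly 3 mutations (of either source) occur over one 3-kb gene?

Independent Poisson processes superpose: combined rate λ = 0.39 + 0.89 = 1.28 per kilobase.
Over the interval, μ = 1.28 × 3 = 3.84 (a 3-kb gene = 3 kilobases).
P(N = 3) = e^(−3.84) · 3.84^3/3! ≈ 0.2028.

0.2028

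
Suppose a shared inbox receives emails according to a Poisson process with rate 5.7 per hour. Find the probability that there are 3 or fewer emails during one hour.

0.1800

With mean μ = 5.7 per hour,
P(N ≤ 3) = Σ_{j=0}^{3} e^(−μ) μ^j/j! ≈ 0.1800.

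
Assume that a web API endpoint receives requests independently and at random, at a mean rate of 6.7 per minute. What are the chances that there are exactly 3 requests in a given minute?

With mean μ = 6.7 per minute,
P(N = 3) = e^(−μ) μ^3/3! = e^(−6.7) · 6.7^3/6 ≈ 0.0617.

0.0617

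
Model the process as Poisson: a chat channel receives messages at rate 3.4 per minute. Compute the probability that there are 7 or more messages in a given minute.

With mean μ = 3.4 per minute,
P(N ≥ 7) = 1 − P(N ≤ 6) = 1 − Σ_{j=0}^{6} e^(−μ) μ^j/j! ≈ 0.0579.

0.0579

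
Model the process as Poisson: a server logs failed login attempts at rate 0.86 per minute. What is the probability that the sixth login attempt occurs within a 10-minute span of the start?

0.8578

Over the interval, μ = 0.86 × 10 = 8.6 (a 10-minute span = 10 minutes).
The sixth arrival falls in the interval iff at least 6 events occur there: P(S_6 ≤ t) = P(N ≥ 6) = 1 − P(N ≤ 5) ≈ 0.8578.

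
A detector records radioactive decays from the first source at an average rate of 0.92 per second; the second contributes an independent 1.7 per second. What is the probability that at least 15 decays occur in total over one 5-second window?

0.3351

Independent Poisson processes superpose: combined rate λ = 0.92 + 1.7 = 2.62 per second.
Over the interval, μ = 2.62 × 5 = 13.1 (a 5-second window = 5 seconds).
P(N ≥ 15) = 1 − P(N ≤ 14) ≈ 0.3351.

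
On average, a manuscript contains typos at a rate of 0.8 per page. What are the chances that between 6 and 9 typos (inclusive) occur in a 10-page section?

0.5254

Over the interval, μ = 0.8 × 10 = 8 (a 10-page section = 10 pages).
P(6 ≤ N ≤ 9) = Σ_{j=6}^{9} e^(−8) · 8^j/j! ≈ 0.5254.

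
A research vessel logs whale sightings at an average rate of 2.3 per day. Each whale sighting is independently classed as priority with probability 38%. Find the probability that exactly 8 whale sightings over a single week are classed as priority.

Thinning: the whale sightings that are classed as priority themselves form a Poisson process with rate 0.38 × 2.3 = 0.874 per day.
Over the interval, μ = 0.874 × 7 = 6.118 (a week = 7 days).
P(N = 8) = e^(−6.118) · 6.118^8/8! ≈ 0.1072.

0.1072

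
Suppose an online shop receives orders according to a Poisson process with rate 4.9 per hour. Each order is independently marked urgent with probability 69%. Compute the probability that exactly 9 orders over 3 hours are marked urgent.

0.1232

Thinning: the orders that are marked urgent themselves form a Poisson process with rate 0.69 × 4.9 = 3.381 per hour.
Over the interval, μ = 3.381 × 3 = 10.143 (3 hours).
P(N = 9) = e^(−10.143) · 10.143^9/9! ≈ 0.1232.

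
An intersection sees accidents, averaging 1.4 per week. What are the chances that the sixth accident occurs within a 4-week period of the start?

0.4881

Over the interval, μ = 1.4 × 4 = 5.6 (a 4-week period = 4 weeks).
The sixth arrival falls in the interval iff at least 6 events occur there: P(S_6 ≤ t) = P(N ≥ 6) = 1 − P(N ≤ 5) ≈ 0.4881.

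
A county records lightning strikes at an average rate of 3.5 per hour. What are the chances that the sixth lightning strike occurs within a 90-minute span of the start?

Over the interval, μ = 3.5 × 1.5 = 5.25 (a 90-minute span = 1.5 hours).
The sixth arrival falls in the interval iff at least 6 events occur there: P(S_6 ≤ t) = P(N ≥ 6) = 1 − P(N ≤ 5) ≈ 0.4278.

0.4278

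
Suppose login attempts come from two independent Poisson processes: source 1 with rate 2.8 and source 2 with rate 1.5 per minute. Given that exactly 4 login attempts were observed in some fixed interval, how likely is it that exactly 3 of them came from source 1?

Given the total, each event is independently from source 1 with probability p = λ_1/(λ_1+λ_2) = 2.8/4.3 ≈ 0.6512.
So K ~ Binomial(4, 2.8/4.3): P(K = 3) = C(4,3) · (2.8/4.3)^3 · (1.5/4.3)^1 ≈ 0.3853.

0.3853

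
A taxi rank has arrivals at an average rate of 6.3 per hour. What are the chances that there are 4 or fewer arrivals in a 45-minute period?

Over the interval, μ = 6.3 × 0.75 = 4.725 (a 45-minute period = 0.75 hours).
P(N ≤ 4) = Σ_{j=0}^{4} e^(−μ) μ^j/j! ≈ 0.4900.

0.4900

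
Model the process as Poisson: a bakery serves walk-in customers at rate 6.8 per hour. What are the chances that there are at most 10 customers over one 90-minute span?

0.5580

Over the interval, μ = 6.8 × 1.5 = 10.2 (a 90-minute span = 1.5 hours).
P(N ≤ 10) = Σ_{j=0}^{10} e^(−μ) μ^j/j! ≈ 0.5580.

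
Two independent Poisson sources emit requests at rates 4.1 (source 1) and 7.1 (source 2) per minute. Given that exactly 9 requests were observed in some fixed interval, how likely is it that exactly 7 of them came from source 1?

0.0127

Given the total, each event is independently from source 1 with probability p = λ_1/(λ_1+λ_2) = 4.1/11.2 ≈ 0.3661.
So K ~ Binomial(9, 4.1/11.2): P(K = 7) = C(9,7) · (4.1/11.2)^7 · (7.1/11.2)^2 ≈ 0.0127.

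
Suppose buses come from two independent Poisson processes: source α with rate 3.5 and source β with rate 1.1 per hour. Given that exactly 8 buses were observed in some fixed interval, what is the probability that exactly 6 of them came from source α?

0.3107

Given the total, each event is independently from source α with probability p = λ_α/(λ_α+λ_β) = 3.5/4.6 ≈ 0.7609.
So K ~ Binomial(8, 3.5/4.6): P(K = 6) = C(8,6) · (3.5/4.6)^6 · (1.1/4.6)^2 ≈ 0.3107.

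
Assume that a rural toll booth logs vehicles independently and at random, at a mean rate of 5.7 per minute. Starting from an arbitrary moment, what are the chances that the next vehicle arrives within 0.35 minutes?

Inter-arrival times are exponential with rate λ = 5.7 per minute.
P(T ≤ 0.35) = 1 − e^(−λt) = 1 − e^(−5.7 × 0.35) = 1 − e^(−1.995) ≈ 0.8640.

0.8640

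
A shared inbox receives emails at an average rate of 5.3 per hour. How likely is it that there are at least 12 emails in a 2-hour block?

0.3731

Over the interval, μ = 5.3 × 2 = 10.6 (a 2-hour block = 2 hours).
P(N ≥ 12) = 1 − P(N ≤ 11) = 1 − Σ_{j=0}^{11} e^(−μ) μ^j/j! ≈ 0.3731.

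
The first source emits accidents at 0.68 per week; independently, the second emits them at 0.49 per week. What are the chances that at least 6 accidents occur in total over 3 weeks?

Independent Poisson processes superpose: combined rate λ = 0.68 + 0.49 = 1.17 per week.
Over the interval, μ = 1.17 × 3 = 3.51 (3 weeks).
P(N ≥ 6) = 1 − P(N ≤ 5) ≈ 0.1437.

0.1437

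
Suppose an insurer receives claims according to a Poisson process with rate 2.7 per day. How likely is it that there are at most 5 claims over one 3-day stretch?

Over the interval, μ = 2.7 × 3 = 8.1 (a 3-day stretch = 3 days).
P(N ≤ 5) = Σ_{j=0}^{5} e^(−μ) μ^j/j! ≈ 0.1822.

0.1822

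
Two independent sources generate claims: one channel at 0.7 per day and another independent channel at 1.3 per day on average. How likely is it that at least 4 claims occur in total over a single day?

Independent Poisson processes superpose: combined rate λ = 0.7 + 1.3 = 2 per day.
So μ = 2.
P(N ≥ 4) = 1 − P(N ≤ 3) ≈ 0.1429.

0.1429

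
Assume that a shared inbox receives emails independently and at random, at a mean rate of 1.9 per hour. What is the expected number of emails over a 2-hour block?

E[N] = λt = 1.9 × 2 = 3.8 (a 2-hour block = 2 hours).

3.8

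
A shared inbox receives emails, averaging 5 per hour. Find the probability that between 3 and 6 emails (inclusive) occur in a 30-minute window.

Over the interval, μ = 5 × 0.5 = 2.5 (a 30-minute window = 0.5 hours).
P(3 ≤ N ≤ 6) = Σ_{j=3}^{6} e^(−2.5) · 2.5^j/j! ≈ 0.4420.

0.4420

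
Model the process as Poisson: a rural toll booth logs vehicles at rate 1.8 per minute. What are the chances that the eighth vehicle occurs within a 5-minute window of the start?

0.6761

Over the interval, μ = 1.8 × 5 = 9 (a 5-minute window = 5 minutes).
The eighth arrival falls in the interval iff at least 8 events occur there: P(S_8 ≤ t) = P(N ≥ 8) = 1 − P(N ≤ 7) ≈ 0.6761.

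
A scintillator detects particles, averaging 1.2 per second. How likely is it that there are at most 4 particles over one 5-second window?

Over the interval, μ = 1.2 × 5 = 6 (a 5-second window = 5 seconds).
P(N ≤ 4) = Σ_{j=0}^{4} e^(−μ) μ^j/j! ≈ 0.2851.

0.2851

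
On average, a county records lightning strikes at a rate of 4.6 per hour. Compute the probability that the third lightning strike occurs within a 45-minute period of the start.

Over the interval, μ = 4.6 × 0.75 = 3.45 (a 45-minute period = 0.75 hours).
The third arrival falls in the interval iff at least 3 events occur there: P(S_3 ≤ t) = P(N ≥ 3) = 1 − P(N ≤ 2) ≈ 0.6698.

0.6698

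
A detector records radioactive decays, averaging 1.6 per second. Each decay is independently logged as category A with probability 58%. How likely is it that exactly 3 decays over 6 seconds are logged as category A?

0.1098

Thinning: the decays that are logged as category A themselves form a Poisson process with rate 0.58 × 1.6 = 0.928 per second.
Over the interval, μ = 0.928 × 6 = 5.568 (6 seconds).
P(N = 3) = e^(−5.568) · 5.568^3/3! ≈ 0.1098.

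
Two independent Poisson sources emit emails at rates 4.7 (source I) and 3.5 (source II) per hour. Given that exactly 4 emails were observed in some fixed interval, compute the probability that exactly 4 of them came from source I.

Given the total, each event is independently from source I with probability p = λ_I/(λ_I+λ_II) = 4.7/8.2 ≈ 0.5732.
So K ~ Binomial(4, 4.7/8.2): P(K = 4) = C(4,4) · (4.7/8.2)^4 · (3.5/8.2)^0 ≈ 0.1079.

0.1079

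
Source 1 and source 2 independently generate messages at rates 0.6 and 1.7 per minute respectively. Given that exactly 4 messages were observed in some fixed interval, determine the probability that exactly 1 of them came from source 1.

Given the total, each event is independently from source 1 with probability p = λ_1/(λ_1+λ_2) = 0.6/2.3 ≈ 0.2609.
So K ~ Binomial(4, 0.6/2.3): P(K = 1) = C(4,1) · (0.6/2.3)^1 · (1.7/2.3)^3 ≈ 0.4214.

0.4214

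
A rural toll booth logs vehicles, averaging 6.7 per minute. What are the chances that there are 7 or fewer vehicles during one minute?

0.6433

With mean μ = 6.7 per minute,
P(N ≤ 7) = Σ_{j=0}^{7} e^(−μ) μ^j/j! ≈ 0.6433.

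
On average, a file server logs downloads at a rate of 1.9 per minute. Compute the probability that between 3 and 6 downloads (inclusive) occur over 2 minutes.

0.6402

Over the interval, μ = 1.9 × 2 = 3.8 (2 minutes).
P(3 ≤ N ≤ 6) = Σ_{j=3}^{6} e^(−3.8) · 3.8^j/j! ≈ 0.6402.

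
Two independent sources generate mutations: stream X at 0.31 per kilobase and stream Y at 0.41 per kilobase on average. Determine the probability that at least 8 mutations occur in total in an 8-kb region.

0.2237

Independent Poisson processes superpose: combined rate λ = 0.31 + 0.41 = 0.72 per kilobase.
Over the interval, μ = 0.72 × 8 = 5.76 (an 8-kb region = 8 kilobases).
P(N ≥ 8) = 1 − P(N ≤ 7) ≈ 0.2237.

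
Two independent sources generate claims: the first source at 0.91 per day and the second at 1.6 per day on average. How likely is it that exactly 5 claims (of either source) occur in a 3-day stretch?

Independent Poisson processes superpose: combined rate λ = 0.91 + 1.6 = 2.51 per day.
Over the interval, μ = 2.51 × 3 = 7.53 (a 3-day stretch = 3 days).
P(N = 5) = e^(−7.53) · 7.53^5/5! ≈ 0.1083.

0.1083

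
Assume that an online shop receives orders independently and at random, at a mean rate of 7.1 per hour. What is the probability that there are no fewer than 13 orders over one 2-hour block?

0.6609

Over the interval, μ = 7.1 × 2 = 14.2 (a 2-hour block = 2 hours).
P(N ≥ 13) = 1 − P(N ≤ 12) = 1 − Σ_{j=0}^{12} e^(−μ) μ^j/j! ≈ 0.6609.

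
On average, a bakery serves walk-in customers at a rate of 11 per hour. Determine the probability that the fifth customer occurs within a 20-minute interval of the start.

0.3064

Over the interval, μ = 11 × 1/3 ≈ 3.66667 (a 20-minute interval = 1/3 hours).
The fifth arrival falls in the interval iff at least 5 events occur there: P(S_5 ≤ t) = P(N ≥ 5) = 1 − P(N ≤ 4) ≈ 0.3064.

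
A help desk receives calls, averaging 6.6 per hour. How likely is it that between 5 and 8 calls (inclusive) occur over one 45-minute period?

0.4858

Over the interval, μ = 6.6 × 0.75 = 4.95 (a 45-minute period = 0.75 hours).
P(5 ≤ N ≤ 8) = Σ_{j=5}^{8} e^(−4.95) · 4.95^j/j! ≈ 0.4858.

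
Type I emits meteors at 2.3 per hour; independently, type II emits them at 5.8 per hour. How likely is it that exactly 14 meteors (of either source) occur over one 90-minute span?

Independent Poisson processes superpose: combined rate λ = 2.3 + 5.8 = 8.1 per hour.
Over the interval, μ = 8.1 × 1.5 = 12.15 (a 90-minute span = 1.5 hours).
P(N = 14) = e^(−12.15) · 12.15^14/14! ≈ 0.0927.

0.0927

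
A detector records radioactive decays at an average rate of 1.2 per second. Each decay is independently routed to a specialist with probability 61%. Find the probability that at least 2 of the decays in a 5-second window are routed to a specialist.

Thinning: the decays that are routed to a specialist themselves form a Poisson process with rate 0.61 × 1.2 = 0.732 per second.
Over the interval, μ = 0.732 × 5 = 3.66 (a 5-second window = 5 seconds).
P(N ≥ 2) = 1 − P(N ≤ 1) ≈ 0.8801.

0.8801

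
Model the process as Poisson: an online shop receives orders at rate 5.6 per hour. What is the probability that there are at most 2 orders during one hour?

With mean μ = 5.6 per hour,
P(N ≤ 2) = Σ_{j=0}^{2} e^(−μ) μ^j/j! ≈ 0.0824.

0.0824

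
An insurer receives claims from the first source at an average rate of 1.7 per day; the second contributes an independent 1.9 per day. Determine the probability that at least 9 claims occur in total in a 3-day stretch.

0.7498

Independent Poisson processes superpose: combined rate λ = 1.7 + 1.9 = 3.6 per day.
Over the interval, μ = 3.6 × 3 = 10.8 (a 3-day stretch = 3 days).
P(N ≥ 9) = 1 − P(N ≤ 8) ≈ 0.7498.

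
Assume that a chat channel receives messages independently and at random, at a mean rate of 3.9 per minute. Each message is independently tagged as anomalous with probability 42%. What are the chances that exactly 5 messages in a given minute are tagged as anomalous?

0.0191

Thinning: the messages that are tagged as anomalous themselves form a Poisson process with rate 0.42 × 3.9 = 1.638 per minute.
So μ = 1.638.
P(N = 5) = e^(−1.638) · 1.638^5/5! ≈ 0.0191.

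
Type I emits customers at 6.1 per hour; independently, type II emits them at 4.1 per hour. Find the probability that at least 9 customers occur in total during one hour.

0.6892

Independent Poisson processes superpose: combined rate λ = 6.1 + 4.1 = 10.2 per hour.
So μ = 10.2.
P(N ≥ 9) = 1 − P(N ≤ 8) ≈ 0.6892.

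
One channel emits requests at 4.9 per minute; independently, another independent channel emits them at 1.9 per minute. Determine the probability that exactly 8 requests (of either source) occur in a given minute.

0.1263

Independent Poisson processes superpose: combined rate λ = 4.9 + 1.9 = 6.8 per minute.
So μ = 6.8.
P(N = 8) = e^(−6.8) · 6.8^8/8! ≈ 0.1263.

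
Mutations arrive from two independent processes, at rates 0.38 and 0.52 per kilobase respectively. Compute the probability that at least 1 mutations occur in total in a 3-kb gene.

Independent Poisson processes superpose: combined rate λ = 0.38 + 0.52 = 0.9 per kilobase.
Over the interval, μ = 0.9 × 3 = 2.7 (a 3-kb gene = 3 kilobases).
P(N ≥ 1) = 1 − P(N ≤ 0) ≈ 0.9328.

0.9328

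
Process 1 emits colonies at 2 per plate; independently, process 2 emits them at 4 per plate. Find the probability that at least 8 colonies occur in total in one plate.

0.2560

Independent Poisson processes superpose: combined rate λ = 2 + 4 = 6 per plate.
So μ = 6.
P(N ≥ 8) = 1 − P(N ≤ 7) ≈ 0.2560.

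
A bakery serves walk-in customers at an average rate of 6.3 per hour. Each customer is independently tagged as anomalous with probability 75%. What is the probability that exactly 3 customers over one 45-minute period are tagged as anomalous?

Thinning: the customers that are tagged as anomalous themselves form a Poisson process with rate 0.75 × 6.3 = 4.725 per hour.
Over the interval, μ = 4.725 × 0.75 = 3.54375 (a 45-minute period = 0.75 hours).
P(N = 3) = e^(−3.54375) · 3.54375^3/3! ≈ 0.2144.

0.2144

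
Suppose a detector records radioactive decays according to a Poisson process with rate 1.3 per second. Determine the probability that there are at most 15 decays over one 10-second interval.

Over the interval, μ = 1.3 × 10 = 13 (a 10-second interval = 10 seconds).
P(N ≤ 15) = Σ_{j=0}^{15} e^(−μ) μ^j/j! ≈ 0.7636.

0.7636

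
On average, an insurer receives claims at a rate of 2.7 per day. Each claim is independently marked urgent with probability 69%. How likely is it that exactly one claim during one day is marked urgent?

0.2891

Thinning: the claims that are marked urgent themselves form a Poisson process with rate 0.69 × 2.7 = 1.863 per day.
So μ = 1.863.
P(N = 1) = e^(−1.863) · 1.863^1/1! ≈ 0.2891.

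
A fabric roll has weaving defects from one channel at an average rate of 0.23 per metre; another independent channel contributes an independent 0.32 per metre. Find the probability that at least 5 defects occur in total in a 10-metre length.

Independent Poisson processes superpose: combined rate λ = 0.23 + 0.32 = 0.55 per metre.
Over the interval, μ = 0.55 × 10 = 5.5 (a 10-metre length = 10 metres).
P(N ≥ 5) = 1 − P(N ≤ 4) ≈ 0.6425.

0.6425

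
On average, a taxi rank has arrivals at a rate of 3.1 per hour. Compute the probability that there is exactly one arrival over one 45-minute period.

0.2273

Over the interval, μ = 3.1 × 0.75 = 2.325 (a 45-minute period = 0.75 hours).
P(N = 1) = e^(−μ) μ^1/1! = e^(−2.325) · 2.325^1/1 ≈ 0.2273.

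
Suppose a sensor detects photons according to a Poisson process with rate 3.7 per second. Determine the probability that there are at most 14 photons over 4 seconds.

Over the interval, μ = 3.7 × 4 = 14.8 (4 seconds).
P(N ≤ 14) = Σ_{j=0}^{14} e^(−μ) μ^j/j! ≈ 0.4863.

0.4863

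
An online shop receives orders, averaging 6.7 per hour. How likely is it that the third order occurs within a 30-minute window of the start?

Over the interval, μ = 6.7 × 0.5 = 3.35 (a 30-minute window = 0.5 hours).
The third arrival falls in the interval iff at least 3 events occur there: P(S_3 ≤ t) = P(N ≥ 3) = 1 − P(N ≤ 2) ≈ 0.6505.

0.6505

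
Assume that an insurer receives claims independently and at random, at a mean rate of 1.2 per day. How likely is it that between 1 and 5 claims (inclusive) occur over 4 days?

Over the interval, μ = 1.2 × 4 = 4.8 (4 days).
P(1 ≤ N ≤ 5) = Σ_{j=1}^{5} e^(−4.8) · 4.8^j/j! ≈ 0.6428.

0.6428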